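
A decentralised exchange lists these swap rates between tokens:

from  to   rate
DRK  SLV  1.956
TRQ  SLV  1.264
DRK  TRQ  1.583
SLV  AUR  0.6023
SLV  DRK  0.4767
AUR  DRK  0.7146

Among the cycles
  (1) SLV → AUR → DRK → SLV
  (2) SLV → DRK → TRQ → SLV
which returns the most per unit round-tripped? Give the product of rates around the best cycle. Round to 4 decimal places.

(1) 0.6023 × 0.7146 × 1.956 = 0.84187
(2) 0.4767 × 1.583 × 1.264 = 0.95383
Highest is cycle (2) at 0.9538 (≤1, no arbitrage).

0.9538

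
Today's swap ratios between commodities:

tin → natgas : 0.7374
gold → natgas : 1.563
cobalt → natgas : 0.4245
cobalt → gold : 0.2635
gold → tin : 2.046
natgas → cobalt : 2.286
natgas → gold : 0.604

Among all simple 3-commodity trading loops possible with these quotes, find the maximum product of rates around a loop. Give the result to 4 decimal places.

0.9415

cobalt→gold→natgas→cobalt: 0.2635 × 1.563 × 2.286 = 0.94149
gold→tin→natgas→gold: 2.046 × 0.7374 × 0.604 = 0.91127
Maximum is cobalt→gold→natgas→cobalt at 0.9415; no arbitrage — every cycle loses value.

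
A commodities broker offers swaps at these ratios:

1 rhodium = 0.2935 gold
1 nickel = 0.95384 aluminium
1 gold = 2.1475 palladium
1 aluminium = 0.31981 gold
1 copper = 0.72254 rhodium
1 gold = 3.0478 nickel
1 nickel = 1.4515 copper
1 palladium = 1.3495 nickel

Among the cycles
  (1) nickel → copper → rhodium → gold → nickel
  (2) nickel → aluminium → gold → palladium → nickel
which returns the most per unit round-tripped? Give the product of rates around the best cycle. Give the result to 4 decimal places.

0.9382

(1) 1.4515 × 0.72254 × 0.2935 × 3.0478 = 0.93815
(2) 0.95384 × 0.31981 × 2.1475 × 1.3495 = 0.88404
Highest is cycle (1) at 0.9382 (≤1, no arbitrage).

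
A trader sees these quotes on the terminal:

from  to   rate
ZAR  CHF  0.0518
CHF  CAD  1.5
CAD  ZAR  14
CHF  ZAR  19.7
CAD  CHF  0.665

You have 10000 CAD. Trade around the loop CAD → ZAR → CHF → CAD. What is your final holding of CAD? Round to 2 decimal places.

10000 CAD × 14 = 140000 ZAR
140000 ZAR × 0.0518 = 7252 CHF
7252 CHF × 1.5 = 10878 CAD

10878.00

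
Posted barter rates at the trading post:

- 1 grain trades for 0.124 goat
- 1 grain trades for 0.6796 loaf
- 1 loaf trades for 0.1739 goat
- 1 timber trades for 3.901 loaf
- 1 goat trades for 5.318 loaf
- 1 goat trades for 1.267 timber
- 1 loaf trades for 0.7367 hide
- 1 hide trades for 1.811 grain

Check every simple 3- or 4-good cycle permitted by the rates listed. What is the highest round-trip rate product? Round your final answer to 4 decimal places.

0.9067

hide→grain→loaf→hide: 1.811 × 0.6796 × 0.7367 = 0.90670
hide→grain→goat→loaf→hide: 1.811 × 0.124 × 5.318 × 0.7367 = 0.87979
loaf→goat→timber→loaf: 0.1739 × 1.267 × 3.901 = 0.85951
Maximum is hide→grain→loaf→hide at 0.9067; no arbitrage — every cycle loses value.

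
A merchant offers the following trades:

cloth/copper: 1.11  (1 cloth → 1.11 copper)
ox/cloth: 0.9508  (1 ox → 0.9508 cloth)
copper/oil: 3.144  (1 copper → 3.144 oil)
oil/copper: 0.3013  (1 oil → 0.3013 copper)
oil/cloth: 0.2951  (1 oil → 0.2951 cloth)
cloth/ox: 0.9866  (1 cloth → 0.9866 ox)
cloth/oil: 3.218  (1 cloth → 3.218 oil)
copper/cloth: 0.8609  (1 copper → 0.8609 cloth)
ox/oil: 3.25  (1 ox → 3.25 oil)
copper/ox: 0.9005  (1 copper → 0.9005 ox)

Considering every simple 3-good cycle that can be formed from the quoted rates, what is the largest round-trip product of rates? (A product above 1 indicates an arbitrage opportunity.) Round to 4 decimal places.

copper→oil→cloth→copper: 3.144 × 0.2951 × 1.11 = 1.02985
copper→ox→cloth→copper: 0.9005 × 0.9508 × 1.11 = 0.95038
oil→cloth→ox→oil: 0.2951 × 0.9866 × 3.25 = 0.94622
copper→ox→oil→copper: 0.9005 × 3.25 × 0.3013 = 0.88179
copper→cloth→oil→copper: 0.8609 × 3.218 × 0.3013 = 0.83471
Maximum is copper→oil→cloth→copper at 1.0299; arbitrage exists.

1.0299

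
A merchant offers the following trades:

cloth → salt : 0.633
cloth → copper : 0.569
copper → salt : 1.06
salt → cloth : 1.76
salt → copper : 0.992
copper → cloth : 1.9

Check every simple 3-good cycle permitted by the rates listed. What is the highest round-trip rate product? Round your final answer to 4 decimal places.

cloth→salt→copper→cloth: 0.633 × 0.992 × 1.9 = 1.19308
cloth→copper→salt→cloth: 0.569 × 1.06 × 1.76 = 1.06153
Maximum is cloth→salt→copper→cloth at 1.1931; arbitrage exists.

1.1931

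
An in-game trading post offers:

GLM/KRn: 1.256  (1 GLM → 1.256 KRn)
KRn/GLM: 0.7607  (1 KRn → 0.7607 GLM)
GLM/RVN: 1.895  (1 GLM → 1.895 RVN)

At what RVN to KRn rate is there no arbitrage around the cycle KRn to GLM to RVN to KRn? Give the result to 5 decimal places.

0.69371

Known legs of the cycle: 0.7607 × 1.895 = 1.4415265
For no arbitrage the full-cycle product must be 1, so the missing rate is 1 / 1.4415265 ≈ 0.6937091.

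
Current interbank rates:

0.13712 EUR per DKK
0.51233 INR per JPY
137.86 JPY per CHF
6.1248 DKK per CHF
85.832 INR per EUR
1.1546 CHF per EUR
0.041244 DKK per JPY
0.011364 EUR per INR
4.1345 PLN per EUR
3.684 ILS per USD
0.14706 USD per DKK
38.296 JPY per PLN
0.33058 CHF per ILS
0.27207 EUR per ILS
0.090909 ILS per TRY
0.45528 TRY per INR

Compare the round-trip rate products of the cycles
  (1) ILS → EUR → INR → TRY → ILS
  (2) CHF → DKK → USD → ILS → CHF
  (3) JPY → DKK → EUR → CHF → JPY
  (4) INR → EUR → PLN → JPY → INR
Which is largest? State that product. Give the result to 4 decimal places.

1.0969

(1) 0.27207 × 85.832 × 0.45528 × 0.090909 = 0.96653
(2) 6.1248 × 0.14706 × 3.684 × 0.33058 = 1.09694
(3) 0.041244 × 0.13712 × 1.1546 × 137.86 = 0.90018
(4) 0.011364 × 4.1345 × 38.296 × 0.51233 = 0.92184
Highest is cycle (2) at 1.0969 (>1, arbitrage).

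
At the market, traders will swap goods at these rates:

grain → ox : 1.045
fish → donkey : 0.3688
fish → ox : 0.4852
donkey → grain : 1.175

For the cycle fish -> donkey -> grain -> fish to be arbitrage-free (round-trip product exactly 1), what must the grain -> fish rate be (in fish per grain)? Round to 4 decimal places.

Known legs of the cycle: 0.3688 × 1.175 = 0.43334
For no arbitrage the full-cycle product must be 1, so the missing rate is 1 / 0.43334 ≈ 2.307657.

2.3077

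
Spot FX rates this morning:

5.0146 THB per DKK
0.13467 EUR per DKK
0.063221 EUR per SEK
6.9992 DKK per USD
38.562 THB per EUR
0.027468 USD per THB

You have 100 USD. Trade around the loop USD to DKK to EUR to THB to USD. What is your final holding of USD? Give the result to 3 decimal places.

100 USD × 6.9992 = 699.92 DKK
699.92 DKK × 0.13467 = 94.2582264 EUR
94.2582264 EUR × 38.562 = 3634.7857264368 THB
3634.7857264368 THB × 0.027468 = 99.8402943337660224 USD

99.840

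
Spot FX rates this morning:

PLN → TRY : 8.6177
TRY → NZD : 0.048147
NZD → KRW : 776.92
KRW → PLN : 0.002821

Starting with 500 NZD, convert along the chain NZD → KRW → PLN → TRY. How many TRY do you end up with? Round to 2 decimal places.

500 NZD × 776.92 = 388460 KRW
388460 KRW × 0.002821 = 1095.84566 PLN
1095.84566 PLN × 8.6177 = 9443.669144182 TRY

9443.67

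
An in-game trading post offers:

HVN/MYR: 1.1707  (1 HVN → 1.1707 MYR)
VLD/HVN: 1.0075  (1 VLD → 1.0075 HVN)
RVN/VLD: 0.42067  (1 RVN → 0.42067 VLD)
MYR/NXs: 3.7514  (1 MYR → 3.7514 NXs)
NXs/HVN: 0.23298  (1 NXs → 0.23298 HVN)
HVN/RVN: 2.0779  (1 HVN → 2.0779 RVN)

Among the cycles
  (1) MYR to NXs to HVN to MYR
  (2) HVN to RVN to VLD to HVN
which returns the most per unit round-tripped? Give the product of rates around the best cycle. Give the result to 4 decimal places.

(1) 3.7514 × 0.23298 × 1.1707 = 1.02319
(2) 2.0779 × 0.42067 × 1.0075 = 0.88067
Highest is cycle (1) at 1.0232 (>1, arbitrage).

1.0232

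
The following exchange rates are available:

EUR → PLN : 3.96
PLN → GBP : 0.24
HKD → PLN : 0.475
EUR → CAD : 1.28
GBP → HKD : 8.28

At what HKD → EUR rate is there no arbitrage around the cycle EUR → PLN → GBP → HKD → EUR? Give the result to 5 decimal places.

Known legs of the cycle: 3.96 × 0.24 × 8.28 = 7.869312
For no arbitrage the full-cycle product must be 1, so the missing rate is 1 / 7.869312 ≈ 0.1270759.

0.12708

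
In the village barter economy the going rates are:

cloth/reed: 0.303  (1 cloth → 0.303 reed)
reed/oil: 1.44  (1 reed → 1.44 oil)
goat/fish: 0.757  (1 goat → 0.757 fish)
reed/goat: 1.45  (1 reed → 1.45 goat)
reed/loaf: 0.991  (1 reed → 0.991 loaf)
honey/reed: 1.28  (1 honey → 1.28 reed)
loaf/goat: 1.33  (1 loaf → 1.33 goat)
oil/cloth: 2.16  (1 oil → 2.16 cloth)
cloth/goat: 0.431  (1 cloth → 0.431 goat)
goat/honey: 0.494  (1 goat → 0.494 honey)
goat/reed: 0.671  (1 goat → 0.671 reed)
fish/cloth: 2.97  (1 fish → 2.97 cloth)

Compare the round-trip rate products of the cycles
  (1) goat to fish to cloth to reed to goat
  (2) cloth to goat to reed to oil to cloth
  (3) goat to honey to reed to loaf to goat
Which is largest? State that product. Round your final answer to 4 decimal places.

(1) 0.757 × 2.97 × 0.303 × 1.45 = 0.98779
(2) 0.431 × 0.671 × 1.44 × 2.16 = 0.89953
(3) 0.494 × 1.28 × 0.991 × 1.33 = 0.83342
Highest is cycle (1) at 0.9878 (≤1, no arbitrage).

0.9878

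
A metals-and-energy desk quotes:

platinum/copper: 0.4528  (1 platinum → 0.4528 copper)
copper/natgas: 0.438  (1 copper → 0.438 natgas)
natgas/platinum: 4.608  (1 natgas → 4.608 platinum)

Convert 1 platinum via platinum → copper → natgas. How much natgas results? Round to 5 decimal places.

0.19833

1 platinum × 0.4528 = 0.4528 copper
0.4528 copper × 0.438 = 0.1983264 natgas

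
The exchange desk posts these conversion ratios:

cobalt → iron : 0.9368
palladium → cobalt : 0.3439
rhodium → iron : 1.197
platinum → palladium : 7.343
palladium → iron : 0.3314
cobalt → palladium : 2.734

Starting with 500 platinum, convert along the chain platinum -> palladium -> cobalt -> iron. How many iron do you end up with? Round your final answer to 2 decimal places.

500 platinum × 7.343 = 3671.5 palladium
3671.5 palladium × 0.3439 = 1262.62885 cobalt
1262.62885 cobalt × 0.9368 = 1182.83070668 iron

1182.83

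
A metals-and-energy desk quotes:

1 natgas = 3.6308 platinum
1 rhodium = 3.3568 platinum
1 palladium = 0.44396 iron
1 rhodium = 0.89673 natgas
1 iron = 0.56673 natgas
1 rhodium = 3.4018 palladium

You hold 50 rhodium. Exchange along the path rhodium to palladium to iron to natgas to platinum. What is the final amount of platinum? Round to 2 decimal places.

155.38

50 rhodium × 3.4018 = 170.09 palladium
170.09 palladium × 0.44396 = 75.5131564 iron
75.5131564 iron × 0.56673 = 42.795571126572 natgas
42.795571126572 natgas × 3.6308 = 155.3821596463576176 platinum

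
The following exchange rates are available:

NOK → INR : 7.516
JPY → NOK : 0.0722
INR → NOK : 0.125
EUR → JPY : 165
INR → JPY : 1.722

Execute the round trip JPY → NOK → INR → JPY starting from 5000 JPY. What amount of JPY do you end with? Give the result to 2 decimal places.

5000 JPY × 0.0722 = 361 NOK
361 NOK × 7.516 = 2713.276 INR
2713.276 INR × 1.722 = 4672.261272 JPY

4672.26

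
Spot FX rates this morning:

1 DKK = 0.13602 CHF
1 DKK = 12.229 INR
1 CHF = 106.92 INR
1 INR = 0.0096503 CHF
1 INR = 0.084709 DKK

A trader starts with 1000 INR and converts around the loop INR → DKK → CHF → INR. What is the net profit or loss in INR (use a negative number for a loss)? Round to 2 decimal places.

231.94

1000 INR × 0.084709 = 84.709 DKK
84.709 DKK × 0.13602 = 11.52211818 CHF
11.52211818 CHF × 106.92 = 1231.9448758056 INR
Net change: 1231.9448758056 − 1000 = 231.9448758056 INR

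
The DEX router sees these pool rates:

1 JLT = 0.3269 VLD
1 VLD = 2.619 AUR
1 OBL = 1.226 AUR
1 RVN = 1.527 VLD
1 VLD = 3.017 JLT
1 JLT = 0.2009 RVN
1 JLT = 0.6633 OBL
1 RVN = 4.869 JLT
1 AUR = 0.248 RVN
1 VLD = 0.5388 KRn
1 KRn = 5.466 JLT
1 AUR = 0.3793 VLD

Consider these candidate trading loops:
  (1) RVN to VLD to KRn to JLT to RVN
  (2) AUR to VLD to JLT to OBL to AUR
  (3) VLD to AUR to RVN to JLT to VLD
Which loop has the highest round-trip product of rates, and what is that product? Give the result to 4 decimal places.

1.0338

(1) 1.527 × 0.5388 × 5.466 × 0.2009 = 0.90348
(2) 0.3793 × 3.017 × 0.6633 × 1.226 = 0.93059
(3) 2.619 × 0.248 × 4.869 × 0.3269 = 1.03381
Highest is cycle (3) at 1.0338 (>1, arbitrage).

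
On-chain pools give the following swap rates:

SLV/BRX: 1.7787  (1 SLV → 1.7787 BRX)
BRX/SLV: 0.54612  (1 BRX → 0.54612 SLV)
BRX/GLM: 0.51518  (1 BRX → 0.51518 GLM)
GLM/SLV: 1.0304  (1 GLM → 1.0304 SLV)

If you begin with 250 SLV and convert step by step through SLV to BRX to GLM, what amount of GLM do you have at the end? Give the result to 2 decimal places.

250 SLV × 1.7787 = 444.675 BRX
444.675 BRX × 0.51518 = 229.0876665 GLM

229.09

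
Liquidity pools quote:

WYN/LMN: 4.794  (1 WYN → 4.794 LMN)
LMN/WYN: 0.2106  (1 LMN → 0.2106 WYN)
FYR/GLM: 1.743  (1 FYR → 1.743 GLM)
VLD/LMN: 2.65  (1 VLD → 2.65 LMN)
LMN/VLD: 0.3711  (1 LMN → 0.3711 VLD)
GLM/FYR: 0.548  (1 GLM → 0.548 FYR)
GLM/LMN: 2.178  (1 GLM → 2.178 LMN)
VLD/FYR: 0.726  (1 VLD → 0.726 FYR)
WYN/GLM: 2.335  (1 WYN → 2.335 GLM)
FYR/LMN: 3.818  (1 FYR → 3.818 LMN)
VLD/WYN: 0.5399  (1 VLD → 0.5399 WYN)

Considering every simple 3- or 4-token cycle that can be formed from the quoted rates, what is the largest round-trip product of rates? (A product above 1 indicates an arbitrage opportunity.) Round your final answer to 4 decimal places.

WYN→GLM→LMN→WYN: 2.335 × 2.178 × 0.2106 = 1.07103
WYN→GLM→FYR→LMN→WYN: 2.335 × 0.548 × 3.818 × 0.2106 = 1.02887
LMN→VLD→FYR→LMN: 0.3711 × 0.726 × 3.818 = 1.02864
LMN→VLD→FYR→GLM→LMN: 0.3711 × 0.726 × 1.743 × 2.178 = 1.02278
WYN→GLM→LMN→VLD→WYN: 2.335 × 2.178 × 0.3711 × 0.5399 = 1.01894
WYN→LMN→VLD→WYN: 4.794 × 0.3711 × 0.5399 = 0.96051
Maximum is WYN→GLM→LMN→WYN at 1.0710; arbitrage exists.

1.0710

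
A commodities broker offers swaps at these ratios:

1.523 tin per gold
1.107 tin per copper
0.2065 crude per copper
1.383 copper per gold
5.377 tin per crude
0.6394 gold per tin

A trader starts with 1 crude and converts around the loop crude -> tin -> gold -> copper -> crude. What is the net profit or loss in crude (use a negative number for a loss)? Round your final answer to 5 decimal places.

-0.01813

1 crude × 5.377 = 5.377 tin
5.377 tin × 0.6394 = 3.4380538 gold
3.4380538 gold × 1.383 = 4.7548284054 copper
4.7548284054 copper × 0.2065 = 0.9818720657151 crude
Net change: 0.9818720657151 − 1 = -0.0181279342849 crude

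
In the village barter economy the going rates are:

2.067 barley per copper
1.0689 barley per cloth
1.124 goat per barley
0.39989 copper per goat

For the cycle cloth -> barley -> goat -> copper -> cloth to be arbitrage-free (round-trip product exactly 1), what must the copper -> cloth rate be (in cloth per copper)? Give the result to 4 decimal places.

2.0814

Known legs of the cycle: 1.0689 × 1.124 × 0.39989 = 0.480445281204
For no arbitrage the full-cycle product must be 1, so the missing rate is 1 / 0.480445281204 ≈ 2.081402.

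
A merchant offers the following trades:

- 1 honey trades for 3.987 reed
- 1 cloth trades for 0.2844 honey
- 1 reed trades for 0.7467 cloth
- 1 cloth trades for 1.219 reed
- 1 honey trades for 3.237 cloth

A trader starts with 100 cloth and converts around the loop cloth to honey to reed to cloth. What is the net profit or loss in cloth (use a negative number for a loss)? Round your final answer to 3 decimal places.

-15.331

100 cloth × 0.2844 = 28.44 honey
28.44 honey × 3.987 = 113.39028 reed
113.39028 reed × 0.7467 = 84.668522076 cloth
Net change: 84.668522076 − 100 = -15.331477924 cloth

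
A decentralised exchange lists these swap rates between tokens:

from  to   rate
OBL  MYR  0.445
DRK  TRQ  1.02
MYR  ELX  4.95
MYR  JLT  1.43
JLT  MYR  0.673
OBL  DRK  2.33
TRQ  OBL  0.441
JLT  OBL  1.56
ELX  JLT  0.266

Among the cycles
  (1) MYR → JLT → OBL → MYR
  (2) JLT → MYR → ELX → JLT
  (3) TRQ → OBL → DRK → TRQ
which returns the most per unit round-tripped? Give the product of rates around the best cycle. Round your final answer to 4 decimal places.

(1) 1.43 × 1.56 × 0.445 = 0.99271
(2) 0.673 × 4.95 × 0.266 = 0.88614
(3) 0.441 × 2.33 × 1.02 = 1.04808
Highest is cycle (3) at 1.0481 (>1, arbitrage).

1.0481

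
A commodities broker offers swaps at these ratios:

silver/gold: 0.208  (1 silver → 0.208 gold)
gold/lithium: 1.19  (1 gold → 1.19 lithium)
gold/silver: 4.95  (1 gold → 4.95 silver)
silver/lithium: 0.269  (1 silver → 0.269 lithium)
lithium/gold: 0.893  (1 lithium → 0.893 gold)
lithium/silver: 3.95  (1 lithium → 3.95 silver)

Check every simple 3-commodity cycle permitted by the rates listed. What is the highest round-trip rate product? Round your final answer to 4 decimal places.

silver→lithium→gold→silver: 0.269 × 0.893 × 4.95 = 1.18907
silver→gold→lithium→silver: 0.208 × 1.19 × 3.95 = 0.97770
Maximum is silver→lithium→gold→silver at 1.1891; arbitrage exists.

1.1891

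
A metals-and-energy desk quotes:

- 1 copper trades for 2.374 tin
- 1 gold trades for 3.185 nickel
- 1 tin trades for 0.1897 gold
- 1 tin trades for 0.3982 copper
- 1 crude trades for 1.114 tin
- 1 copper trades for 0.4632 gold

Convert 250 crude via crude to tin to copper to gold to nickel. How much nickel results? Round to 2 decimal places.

250 crude × 1.114 = 278.5 tin
278.5 tin × 0.3982 = 110.8987 copper
110.8987 copper × 0.4632 = 51.36827784 gold
51.36827784 gold × 3.185 = 163.6079649204 nickel

163.61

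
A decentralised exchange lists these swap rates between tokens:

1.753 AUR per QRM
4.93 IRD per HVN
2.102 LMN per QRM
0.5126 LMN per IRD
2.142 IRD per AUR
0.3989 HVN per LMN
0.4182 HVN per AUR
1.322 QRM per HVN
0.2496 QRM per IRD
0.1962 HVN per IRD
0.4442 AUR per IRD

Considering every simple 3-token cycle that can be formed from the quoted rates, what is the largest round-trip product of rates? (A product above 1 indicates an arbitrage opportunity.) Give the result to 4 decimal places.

1.1085

QRM→LMN→HVN→QRM: 2.102 × 0.3989 × 1.322 = 1.10848
IRD→LMN→HVN→IRD: 0.5126 × 0.3989 × 4.93 = 1.00807
QRM→AUR→HVN→QRM: 1.753 × 0.4182 × 1.322 = 0.96916
QRM→AUR→IRD→QRM: 1.753 × 2.142 × 0.2496 = 0.93723
AUR→HVN→IRD→AUR: 0.4182 × 4.93 × 0.4442 = 0.91582
Maximum is QRM→LMN→HVN→QRM at 1.1085; arbitrage exists.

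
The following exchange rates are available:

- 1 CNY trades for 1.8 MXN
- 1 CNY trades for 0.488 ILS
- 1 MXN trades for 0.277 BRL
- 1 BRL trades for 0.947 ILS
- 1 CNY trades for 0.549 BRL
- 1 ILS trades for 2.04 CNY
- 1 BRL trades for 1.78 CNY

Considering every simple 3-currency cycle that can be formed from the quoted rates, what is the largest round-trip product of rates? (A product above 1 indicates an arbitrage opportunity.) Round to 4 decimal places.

1.0606

BRL→ILS→CNY→BRL: 0.947 × 2.04 × 0.549 = 1.06060
MXN→BRL→CNY→MXN: 0.277 × 1.78 × 1.8 = 0.88751
Maximum is BRL→ILS→CNY→BRL at 1.0606; arbitrage exists.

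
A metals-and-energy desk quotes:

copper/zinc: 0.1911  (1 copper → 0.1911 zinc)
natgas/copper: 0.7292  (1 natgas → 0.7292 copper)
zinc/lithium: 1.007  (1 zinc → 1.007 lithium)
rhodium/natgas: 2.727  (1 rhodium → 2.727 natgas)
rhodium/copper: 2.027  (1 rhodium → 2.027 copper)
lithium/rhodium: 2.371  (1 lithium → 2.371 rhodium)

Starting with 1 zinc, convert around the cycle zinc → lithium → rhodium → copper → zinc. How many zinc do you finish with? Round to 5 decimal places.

1 zinc × 1.007 = 1.007 lithium
1.007 lithium × 2.371 = 2.387597 rhodium
2.387597 rhodium × 2.027 = 4.839659119 copper
4.839659119 copper × 0.1911 = 0.9248588576409 zinc

0.92486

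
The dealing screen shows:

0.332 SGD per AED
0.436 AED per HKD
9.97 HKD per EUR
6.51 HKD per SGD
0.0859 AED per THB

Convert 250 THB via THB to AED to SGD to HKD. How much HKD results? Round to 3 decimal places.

46.414

250 THB × 0.0859 = 21.475 AED
21.475 AED × 0.332 = 7.1297 SGD
7.1297 SGD × 6.51 = 46.414347 HKD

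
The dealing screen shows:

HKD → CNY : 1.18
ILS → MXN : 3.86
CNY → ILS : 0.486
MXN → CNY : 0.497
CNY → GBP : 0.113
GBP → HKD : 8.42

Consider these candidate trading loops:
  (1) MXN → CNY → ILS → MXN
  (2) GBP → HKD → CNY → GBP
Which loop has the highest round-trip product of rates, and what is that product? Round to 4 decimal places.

(1) 0.497 × 0.486 × 3.86 = 0.93235
(2) 8.42 × 1.18 × 0.113 = 1.12272
Highest is cycle (2) at 1.1227 (>1, arbitrage).

1.1227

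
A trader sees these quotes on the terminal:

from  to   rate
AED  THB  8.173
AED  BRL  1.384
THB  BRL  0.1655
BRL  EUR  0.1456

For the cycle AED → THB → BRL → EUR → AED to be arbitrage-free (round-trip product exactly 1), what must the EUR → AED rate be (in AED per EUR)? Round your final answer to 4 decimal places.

5.0776

Known legs of the cycle: 8.173 × 0.1655 × 0.1456 = 0.1969431464
For no arbitrage the full-cycle product must be 1, so the missing rate is 1 / 0.1969431464 ≈ 5.077608.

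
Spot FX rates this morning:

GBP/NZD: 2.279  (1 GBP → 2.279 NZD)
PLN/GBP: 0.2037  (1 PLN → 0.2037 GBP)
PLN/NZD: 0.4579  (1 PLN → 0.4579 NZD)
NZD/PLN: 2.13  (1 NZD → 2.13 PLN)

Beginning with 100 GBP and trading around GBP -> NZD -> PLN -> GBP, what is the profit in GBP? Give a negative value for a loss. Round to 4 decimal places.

100 GBP × 2.279 = 227.9 NZD
227.9 NZD × 2.13 = 485.427 PLN
485.427 PLN × 0.2037 = 98.8814799 GBP
Net change: 98.8814799 − 100 = -1.1185201 GBP

-1.1185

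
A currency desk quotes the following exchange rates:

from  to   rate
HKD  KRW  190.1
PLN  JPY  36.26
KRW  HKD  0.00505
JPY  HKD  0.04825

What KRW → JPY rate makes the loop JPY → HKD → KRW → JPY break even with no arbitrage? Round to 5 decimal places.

0.10902

Known legs of the cycle: 0.04825 × 190.1 = 9.172325
For no arbitrage the full-cycle product must be 1, so the missing rate is 1 / 9.172325 ≈ 0.1090236.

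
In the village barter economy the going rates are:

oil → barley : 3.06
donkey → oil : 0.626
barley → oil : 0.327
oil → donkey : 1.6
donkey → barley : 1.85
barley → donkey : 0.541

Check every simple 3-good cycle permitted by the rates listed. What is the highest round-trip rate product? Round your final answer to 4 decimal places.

1.0363

donkey→oil→barley→donkey: 0.626 × 3.06 × 0.541 = 1.03632
donkey→barley→oil→donkey: 1.85 × 0.327 × 1.6 = 0.96792
Maximum is donkey→oil→barley→donkey at 1.0363; arbitrage exists.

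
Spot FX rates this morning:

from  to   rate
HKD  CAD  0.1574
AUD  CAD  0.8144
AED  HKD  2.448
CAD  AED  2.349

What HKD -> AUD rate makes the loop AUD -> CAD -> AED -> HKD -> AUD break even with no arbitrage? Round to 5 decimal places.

0.21353

Known legs of the cycle: 0.8144 × 2.349 × 2.448 = 4.6830866688
For no arbitrage the full-cycle product must be 1, so the missing rate is 1 / 4.6830866688 ≈ 0.2135344.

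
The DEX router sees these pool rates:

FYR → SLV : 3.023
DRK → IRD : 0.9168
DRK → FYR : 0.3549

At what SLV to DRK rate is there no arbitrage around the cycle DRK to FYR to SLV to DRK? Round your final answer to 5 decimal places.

Known legs of the cycle: 0.3549 × 3.023 = 1.0728627
For no arbitrage the full-cycle product must be 1, so the missing rate is 1 / 1.0728627 ≈ 0.9320857.

0.93209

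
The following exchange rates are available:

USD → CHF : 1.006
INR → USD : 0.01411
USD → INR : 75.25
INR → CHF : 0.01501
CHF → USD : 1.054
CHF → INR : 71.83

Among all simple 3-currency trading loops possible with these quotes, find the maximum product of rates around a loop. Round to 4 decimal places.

1.1905

INR→CHF→USD→INR: 0.01501 × 1.054 × 75.25 = 1.19050
INR→USD→CHF→INR: 0.01411 × 1.006 × 71.83 = 1.01960
Maximum is INR→CHF→USD→INR at 1.1905; arbitrage exists.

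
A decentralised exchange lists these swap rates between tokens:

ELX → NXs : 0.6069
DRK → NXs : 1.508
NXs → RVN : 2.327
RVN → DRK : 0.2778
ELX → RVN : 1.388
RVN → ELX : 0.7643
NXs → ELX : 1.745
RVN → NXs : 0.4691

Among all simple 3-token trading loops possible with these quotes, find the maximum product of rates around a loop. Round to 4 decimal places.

1.1362

RVN→NXs→ELX→RVN: 0.4691 × 1.745 × 1.388 = 1.13619
RVN→ELX→NXs→RVN: 0.7643 × 0.6069 × 2.327 = 1.07939
DRK→NXs→RVN→DRK: 1.508 × 2.327 × 0.2778 = 0.97483
Maximum is RVN→NXs→ELX→RVN at 1.1362; arbitrage exists.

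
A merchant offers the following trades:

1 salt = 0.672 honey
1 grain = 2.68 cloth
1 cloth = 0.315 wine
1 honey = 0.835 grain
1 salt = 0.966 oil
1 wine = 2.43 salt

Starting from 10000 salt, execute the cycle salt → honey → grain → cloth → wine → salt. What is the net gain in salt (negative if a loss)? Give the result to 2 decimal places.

10000 salt × 0.672 = 6720 honey
6720 honey × 0.835 = 5611.2 grain
5611.2 grain × 2.68 = 15038.016 cloth
15038.016 cloth × 0.315 = 4736.97504 wine
4736.97504 wine × 2.43 = 11510.8493472 salt
Net change: 11510.8493472 − 10000 = 1510.8493472 salt

1510.85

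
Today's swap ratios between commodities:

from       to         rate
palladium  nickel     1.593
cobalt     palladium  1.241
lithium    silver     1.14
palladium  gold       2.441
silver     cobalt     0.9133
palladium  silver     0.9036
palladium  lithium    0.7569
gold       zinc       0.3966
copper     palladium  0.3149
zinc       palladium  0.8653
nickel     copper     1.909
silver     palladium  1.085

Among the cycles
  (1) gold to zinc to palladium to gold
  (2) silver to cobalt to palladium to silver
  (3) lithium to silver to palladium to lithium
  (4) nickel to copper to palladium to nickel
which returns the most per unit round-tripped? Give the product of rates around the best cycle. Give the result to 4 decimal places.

(1) 0.3966 × 0.8653 × 2.441 = 0.83770
(2) 0.9133 × 1.241 × 0.9036 = 1.02415
(3) 1.14 × 1.085 × 0.7569 = 0.93621
(4) 1.909 × 0.3149 × 1.593 = 0.95762
Highest is cycle (2) at 1.0241 (>1, arbitrage).

1.0241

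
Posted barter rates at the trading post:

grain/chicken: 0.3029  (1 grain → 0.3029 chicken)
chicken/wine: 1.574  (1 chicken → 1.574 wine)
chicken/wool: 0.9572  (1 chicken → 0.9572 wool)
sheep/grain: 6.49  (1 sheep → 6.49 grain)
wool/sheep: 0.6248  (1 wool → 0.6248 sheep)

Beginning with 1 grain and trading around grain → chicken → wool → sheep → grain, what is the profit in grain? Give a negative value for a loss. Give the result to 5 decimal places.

0.17568

1 grain × 0.3029 = 0.3029 chicken
0.3029 chicken × 0.9572 = 0.28993588 wool
0.28993588 wool × 0.6248 = 0.181151937824 sheep
0.181151937824 sheep × 6.49 = 1.17567607647776 grain
Net change: 1.17567607647776 − 1 = 0.17567607647776 grain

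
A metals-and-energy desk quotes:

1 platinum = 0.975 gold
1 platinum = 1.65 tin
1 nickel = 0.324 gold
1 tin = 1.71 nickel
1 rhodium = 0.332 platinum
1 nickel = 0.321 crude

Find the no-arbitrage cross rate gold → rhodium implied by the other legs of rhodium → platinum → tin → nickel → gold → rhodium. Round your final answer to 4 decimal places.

Known legs of the cycle: 0.332 × 1.65 × 1.71 × 0.324 = 0.303503112
For no arbitrage the full-cycle product must be 1, so the missing rate is 1 / 0.303503112 ≈ 3.294859.

3.2949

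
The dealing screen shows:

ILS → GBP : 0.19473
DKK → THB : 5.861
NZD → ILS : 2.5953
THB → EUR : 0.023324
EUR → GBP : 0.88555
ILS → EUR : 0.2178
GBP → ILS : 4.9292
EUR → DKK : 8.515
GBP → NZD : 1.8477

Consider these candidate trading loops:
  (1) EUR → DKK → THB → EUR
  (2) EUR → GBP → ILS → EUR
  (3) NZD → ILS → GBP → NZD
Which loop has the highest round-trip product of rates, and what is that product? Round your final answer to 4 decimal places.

1.1640

(1) 8.515 × 5.861 × 0.023324 = 1.16402
(2) 0.88555 × 4.9292 × 0.2178 = 0.95071
(3) 2.5953 × 0.19473 × 1.8477 = 0.93380
Highest is cycle (1) at 1.1640 (>1, arbitrage).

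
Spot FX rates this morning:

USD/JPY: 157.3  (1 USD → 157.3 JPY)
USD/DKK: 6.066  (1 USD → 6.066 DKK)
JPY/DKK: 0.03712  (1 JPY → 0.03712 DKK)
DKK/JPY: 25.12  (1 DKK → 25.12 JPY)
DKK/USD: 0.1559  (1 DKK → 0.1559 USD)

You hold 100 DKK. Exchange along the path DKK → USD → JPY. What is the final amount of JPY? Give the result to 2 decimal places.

100 DKK × 0.1559 = 15.59 USD
15.59 USD × 157.3 = 2452.307 JPY

2452.31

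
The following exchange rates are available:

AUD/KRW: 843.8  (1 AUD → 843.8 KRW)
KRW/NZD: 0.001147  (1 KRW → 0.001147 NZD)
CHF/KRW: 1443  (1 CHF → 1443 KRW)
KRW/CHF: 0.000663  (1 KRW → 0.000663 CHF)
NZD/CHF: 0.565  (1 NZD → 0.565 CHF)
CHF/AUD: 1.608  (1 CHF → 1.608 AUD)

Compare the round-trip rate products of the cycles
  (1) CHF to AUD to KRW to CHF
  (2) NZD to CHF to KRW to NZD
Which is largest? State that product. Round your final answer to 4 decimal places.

0.9351

(1) 1.608 × 843.8 × 0.000663 = 0.89958
(2) 0.565 × 1443 × 0.001147 = 0.93514
Highest is cycle (2) at 0.9351 (≤1, no arbitrage).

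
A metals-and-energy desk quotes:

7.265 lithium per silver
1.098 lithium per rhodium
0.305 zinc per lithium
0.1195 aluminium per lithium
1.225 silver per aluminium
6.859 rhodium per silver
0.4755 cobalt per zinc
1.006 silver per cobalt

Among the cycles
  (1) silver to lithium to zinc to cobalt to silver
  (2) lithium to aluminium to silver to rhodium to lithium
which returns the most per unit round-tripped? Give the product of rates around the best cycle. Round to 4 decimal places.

(1) 7.265 × 0.305 × 0.4755 × 1.006 = 1.05995
(2) 0.1195 × 1.225 × 6.859 × 1.098 = 1.10247
Highest is cycle (2) at 1.1025 (>1, arbitrage).

1.1025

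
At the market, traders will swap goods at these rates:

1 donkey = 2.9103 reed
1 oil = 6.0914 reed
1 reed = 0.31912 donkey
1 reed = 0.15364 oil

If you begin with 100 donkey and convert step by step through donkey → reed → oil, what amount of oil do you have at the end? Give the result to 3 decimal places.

44.714

100 donkey × 2.9103 = 291.03 reed
291.03 reed × 0.15364 = 44.7138492 oil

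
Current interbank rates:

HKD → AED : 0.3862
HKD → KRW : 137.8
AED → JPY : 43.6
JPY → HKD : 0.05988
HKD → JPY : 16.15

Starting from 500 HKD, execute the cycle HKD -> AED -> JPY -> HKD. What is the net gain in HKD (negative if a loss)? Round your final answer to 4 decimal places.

4.1393

500 HKD × 0.3862 = 193.1 AED
193.1 AED × 43.6 = 8419.16 JPY
8419.16 JPY × 0.05988 = 504.1393008 HKD
Net change: 504.1393008 − 500 = 4.1393008 HKD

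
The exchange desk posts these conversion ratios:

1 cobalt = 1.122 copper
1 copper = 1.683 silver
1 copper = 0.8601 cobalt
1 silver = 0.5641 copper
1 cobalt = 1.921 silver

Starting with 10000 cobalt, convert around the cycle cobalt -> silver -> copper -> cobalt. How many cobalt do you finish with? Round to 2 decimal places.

10000 cobalt × 1.921 = 19210 silver
19210 silver × 0.5641 = 10836.361 copper
10836.361 copper × 0.8601 = 9320.3540961 cobalt

9320.35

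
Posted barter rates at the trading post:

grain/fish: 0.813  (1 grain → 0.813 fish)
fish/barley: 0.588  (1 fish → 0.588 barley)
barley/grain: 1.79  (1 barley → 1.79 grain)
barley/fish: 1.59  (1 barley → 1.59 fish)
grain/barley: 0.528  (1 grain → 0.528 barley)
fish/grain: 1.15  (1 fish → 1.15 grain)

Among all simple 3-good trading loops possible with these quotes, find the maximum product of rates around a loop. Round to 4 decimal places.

barley→fish→grain→barley: 1.59 × 1.15 × 0.528 = 0.96545
barley→grain→fish→barley: 1.79 × 0.813 × 0.588 = 0.85570
Maximum is barley→fish→grain→barley at 0.9654; no arbitrage — every cycle loses value.

0.9654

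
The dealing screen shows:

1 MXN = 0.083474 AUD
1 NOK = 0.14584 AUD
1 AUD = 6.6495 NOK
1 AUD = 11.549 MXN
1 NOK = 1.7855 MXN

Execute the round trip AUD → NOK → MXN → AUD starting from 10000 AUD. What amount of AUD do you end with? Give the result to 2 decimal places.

9910.60

10000 AUD × 6.6495 = 66495 NOK
66495 NOK × 1.7855 = 118726.8225 MXN
118726.8225 MXN × 0.083474 = 9910.602781365 AUD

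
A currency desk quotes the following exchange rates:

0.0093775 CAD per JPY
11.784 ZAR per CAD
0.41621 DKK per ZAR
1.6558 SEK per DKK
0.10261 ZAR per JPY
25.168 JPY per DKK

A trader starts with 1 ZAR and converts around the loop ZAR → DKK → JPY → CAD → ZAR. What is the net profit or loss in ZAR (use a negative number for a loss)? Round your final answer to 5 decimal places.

1 ZAR × 0.41621 = 0.41621 DKK
0.41621 DKK × 25.168 = 10.47517328 JPY
10.47517328 JPY × 0.0093775 = 0.0982309374332 CAD
0.0982309374332 CAD × 11.784 = 1.1575533667128288 ZAR
Net change: 1.1575533667128288 − 1 = 0.1575533667128288 ZAR

0.15755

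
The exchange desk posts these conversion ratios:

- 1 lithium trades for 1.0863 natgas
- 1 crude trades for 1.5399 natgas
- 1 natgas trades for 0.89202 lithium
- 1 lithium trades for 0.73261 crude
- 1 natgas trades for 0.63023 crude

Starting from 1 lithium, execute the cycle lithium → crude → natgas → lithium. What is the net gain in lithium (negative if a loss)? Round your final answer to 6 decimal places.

0.006329

1 lithium × 0.73261 = 0.73261 crude
0.73261 crude × 1.5399 = 1.128146139 natgas
1.128146139 natgas × 0.89202 = 1.00632891891078 lithium
Net change: 1.00632891891078 − 1 = 0.00632891891078 lithium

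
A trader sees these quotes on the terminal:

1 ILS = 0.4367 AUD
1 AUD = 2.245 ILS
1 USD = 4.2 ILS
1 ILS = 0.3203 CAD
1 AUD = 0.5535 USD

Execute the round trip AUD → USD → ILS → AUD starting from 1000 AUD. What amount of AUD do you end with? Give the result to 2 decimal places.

1015.20

1000 AUD × 0.5535 = 553.5 USD
553.5 USD × 4.2 = 2324.7 ILS
2324.7 ILS × 0.4367 = 1015.19649 AUD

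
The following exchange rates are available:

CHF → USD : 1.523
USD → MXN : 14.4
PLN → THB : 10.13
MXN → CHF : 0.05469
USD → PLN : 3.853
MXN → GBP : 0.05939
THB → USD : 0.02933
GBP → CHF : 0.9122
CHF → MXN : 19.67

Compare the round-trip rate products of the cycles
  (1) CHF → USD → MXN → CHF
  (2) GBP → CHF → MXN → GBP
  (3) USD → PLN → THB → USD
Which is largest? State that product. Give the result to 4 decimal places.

(1) 1.523 × 14.4 × 0.05469 = 1.19942
(2) 0.9122 × 19.67 × 0.05939 = 1.06563
(3) 3.853 × 10.13 × 0.02933 = 1.14478
Highest is cycle (1) at 1.1994 (>1, arbitrage).

1.1994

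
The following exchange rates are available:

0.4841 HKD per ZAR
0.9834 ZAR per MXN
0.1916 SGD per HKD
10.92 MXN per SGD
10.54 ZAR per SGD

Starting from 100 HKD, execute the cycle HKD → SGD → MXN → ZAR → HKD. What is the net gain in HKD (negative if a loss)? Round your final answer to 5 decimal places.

100 HKD × 0.1916 = 19.16 SGD
19.16 SGD × 10.92 = 209.2272 MXN
209.2272 MXN × 0.9834 = 205.75402848 ZAR
205.75402848 ZAR × 0.4841 = 99.605525187168 HKD
Net change: 99.605525187168 − 100 = -0.394474812832 HKD

-0.39447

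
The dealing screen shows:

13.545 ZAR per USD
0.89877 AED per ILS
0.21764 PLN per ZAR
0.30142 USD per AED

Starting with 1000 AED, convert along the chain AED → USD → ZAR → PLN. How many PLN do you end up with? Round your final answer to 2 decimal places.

888.57

1000 AED × 0.30142 = 301.42 USD
301.42 USD × 13.545 = 4082.7339 ZAR
4082.7339 ZAR × 0.21764 = 888.566205996 PLN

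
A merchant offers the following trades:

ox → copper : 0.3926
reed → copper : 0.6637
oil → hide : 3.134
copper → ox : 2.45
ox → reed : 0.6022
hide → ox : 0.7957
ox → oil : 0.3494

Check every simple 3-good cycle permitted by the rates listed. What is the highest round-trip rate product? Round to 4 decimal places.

0.9792

ox→reed→copper→ox: 0.6022 × 0.6637 × 2.45 = 0.97922
oil→hide→ox→oil: 3.134 × 0.7957 × 0.3494 = 0.87131
Maximum is ox→reed→copper→ox at 0.9792; no arbitrage — every cycle loses value.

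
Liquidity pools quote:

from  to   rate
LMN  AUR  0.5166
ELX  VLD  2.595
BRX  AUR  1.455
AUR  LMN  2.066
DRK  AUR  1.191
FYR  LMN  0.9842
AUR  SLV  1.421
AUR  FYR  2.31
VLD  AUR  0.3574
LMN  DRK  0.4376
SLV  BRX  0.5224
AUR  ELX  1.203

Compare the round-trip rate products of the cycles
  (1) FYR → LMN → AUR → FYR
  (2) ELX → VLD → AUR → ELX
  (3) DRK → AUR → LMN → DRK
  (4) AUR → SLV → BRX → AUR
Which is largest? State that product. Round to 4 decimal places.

1.1745

(1) 0.9842 × 0.5166 × 2.31 = 1.17449
(2) 2.595 × 0.3574 × 1.203 = 1.11573
(3) 1.191 × 2.066 × 0.4376 = 1.07676
(4) 1.421 × 0.5224 × 1.455 = 1.08009
Highest is cycle (1) at 1.1745 (>1, arbitrage).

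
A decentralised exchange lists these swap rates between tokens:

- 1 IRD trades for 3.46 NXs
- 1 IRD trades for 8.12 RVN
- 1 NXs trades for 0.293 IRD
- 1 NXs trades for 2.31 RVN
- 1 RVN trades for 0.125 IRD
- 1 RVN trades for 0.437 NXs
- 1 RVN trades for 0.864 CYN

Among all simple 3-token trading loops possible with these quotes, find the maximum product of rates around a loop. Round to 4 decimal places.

1.0397

RVN→NXs→IRD→RVN: 0.437 × 0.293 × 8.12 = 1.03969
RVN→IRD→NXs→RVN: 0.125 × 3.46 × 2.31 = 0.99908
Maximum is RVN→NXs→IRD→RVN at 1.0397; arbitrage exists.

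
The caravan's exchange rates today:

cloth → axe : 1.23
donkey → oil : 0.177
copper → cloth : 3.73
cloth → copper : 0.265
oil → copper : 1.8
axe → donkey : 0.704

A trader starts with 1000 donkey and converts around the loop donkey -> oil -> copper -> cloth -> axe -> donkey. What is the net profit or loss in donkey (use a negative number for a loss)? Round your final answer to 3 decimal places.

29.040

1000 donkey × 0.177 = 177 oil
177 oil × 1.8 = 318.6 copper
318.6 copper × 3.73 = 1188.378 cloth
1188.378 cloth × 1.23 = 1461.70494 axe
1461.70494 axe × 0.704 = 1029.04027776 donkey
Net change: 1029.04027776 − 1000 = 29.04027776 donkey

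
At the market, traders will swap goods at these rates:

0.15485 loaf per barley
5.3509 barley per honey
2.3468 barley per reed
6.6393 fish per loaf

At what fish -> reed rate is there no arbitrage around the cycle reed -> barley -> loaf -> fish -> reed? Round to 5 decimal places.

0.41447

Known legs of the cycle: 2.3468 × 0.15485 × 6.6393 = 2.412734765814
For no arbitrage the full-cycle product must be 1, so the missing rate is 1 / 2.412734765814 ≈ 0.4144674.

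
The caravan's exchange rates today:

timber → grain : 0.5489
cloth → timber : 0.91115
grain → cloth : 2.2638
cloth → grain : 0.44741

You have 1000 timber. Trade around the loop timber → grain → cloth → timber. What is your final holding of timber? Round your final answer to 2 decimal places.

1132.19

1000 timber × 0.5489 = 548.9 grain
548.9 grain × 2.2638 = 1242.59982 cloth
1242.59982 cloth × 0.91115 = 1132.194825993 timber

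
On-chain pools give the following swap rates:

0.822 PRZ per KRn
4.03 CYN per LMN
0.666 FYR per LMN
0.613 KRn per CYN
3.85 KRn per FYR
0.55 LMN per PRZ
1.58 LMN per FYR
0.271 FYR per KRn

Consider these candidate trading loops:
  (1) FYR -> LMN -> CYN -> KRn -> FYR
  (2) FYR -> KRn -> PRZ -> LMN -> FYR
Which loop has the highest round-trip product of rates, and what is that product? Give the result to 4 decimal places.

1.1592

(1) 1.58 × 4.03 × 0.613 × 0.271 = 1.05777
(2) 3.85 × 0.822 × 0.55 × 0.666 = 1.15923
Highest is cycle (2) at 1.1592 (>1, arbitrage).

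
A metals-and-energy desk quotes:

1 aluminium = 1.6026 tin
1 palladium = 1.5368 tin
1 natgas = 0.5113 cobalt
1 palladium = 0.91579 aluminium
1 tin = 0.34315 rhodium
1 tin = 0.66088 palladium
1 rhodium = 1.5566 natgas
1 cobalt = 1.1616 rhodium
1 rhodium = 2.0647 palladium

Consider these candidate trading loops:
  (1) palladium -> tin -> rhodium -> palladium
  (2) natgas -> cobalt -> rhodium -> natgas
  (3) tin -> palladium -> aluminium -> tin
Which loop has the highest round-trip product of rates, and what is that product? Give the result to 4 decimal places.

(1) 1.5368 × 0.34315 × 2.0647 = 1.08883
(2) 0.5113 × 1.1616 × 1.5566 = 0.92451
(3) 0.66088 × 0.91579 × 1.6026 = 0.96994
Highest is cycle (1) at 1.0888 (>1, arbitrage).

1.0888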